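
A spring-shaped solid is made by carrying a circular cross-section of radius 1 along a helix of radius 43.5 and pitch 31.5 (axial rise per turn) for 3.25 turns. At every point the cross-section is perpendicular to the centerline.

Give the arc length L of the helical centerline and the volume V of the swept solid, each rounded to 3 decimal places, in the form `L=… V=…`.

L=894.165 V=2809.103

2πR = 2π·43.5 = 273.318561
per-turn = √(273.318561² + 31.5²) = √(74703.0357 + 992.25) = √75695.2857 = 275.127763
L = 3.25 × 275.127763 = 894.165228
V = π·1² × L = 3.141593 × 894.165228 = 2809.102912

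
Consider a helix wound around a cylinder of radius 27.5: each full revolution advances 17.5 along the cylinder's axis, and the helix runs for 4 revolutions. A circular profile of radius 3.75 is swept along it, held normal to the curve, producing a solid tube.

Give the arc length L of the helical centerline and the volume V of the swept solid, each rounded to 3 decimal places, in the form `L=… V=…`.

2πR = 2π·27.5 = 172.787596
per-turn = √(172.787596² + 17.5²) = √(29855.5533 + 306.25) = √30161.8033 = 173.671539
L = 4 × 173.671539 = 694.686154
V = π·3.75² × L = 44.178647 × 694.686154 = 30690.294173

L=694.686 V=30690.294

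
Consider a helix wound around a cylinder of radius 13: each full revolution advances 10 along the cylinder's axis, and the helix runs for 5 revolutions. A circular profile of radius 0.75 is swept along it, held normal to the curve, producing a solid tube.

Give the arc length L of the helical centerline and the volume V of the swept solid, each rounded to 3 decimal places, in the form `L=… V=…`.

2πR = 2π·13 = 81.681409
per-turn = √(81.681409² + 10²) = √(6671.8526 + 100) = √6771.8526 = 82.291267
L = 5 × 82.291267 = 411.456334
V = π·0.75² × L = 1.767146 × 411.456334 = 727.103359

L=411.456 V=727.103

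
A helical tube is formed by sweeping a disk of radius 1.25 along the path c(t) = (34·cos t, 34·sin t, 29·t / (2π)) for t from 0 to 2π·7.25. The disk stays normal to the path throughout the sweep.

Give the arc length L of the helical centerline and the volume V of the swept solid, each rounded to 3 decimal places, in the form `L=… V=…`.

L=1563.011 V=7672.411

2πR = 2π·34 = 213.628300
per-turn = √(213.628300² + 29²) = √(45637.0508 + 841) = √46478.0508 = 215.587687
L = 7.25 × 215.587687 = 1563.010730
V = π·1.25² × L = 4.908739 × 1563.010730 = 7672.410980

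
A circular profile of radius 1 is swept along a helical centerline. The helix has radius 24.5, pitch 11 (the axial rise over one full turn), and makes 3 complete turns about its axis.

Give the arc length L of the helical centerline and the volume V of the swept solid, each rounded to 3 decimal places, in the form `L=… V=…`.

L=462.992 V=1454.531

2πR = 2π·24.5 = 153.938040
per-turn = √(153.938040² + 11²) = √(23696.9202 + 121) = √23817.9202 = 154.330555
L = 3 × 154.330555 = 462.991665
V = π·1² × L = 3.141593 × 462.991665 = 1454.531212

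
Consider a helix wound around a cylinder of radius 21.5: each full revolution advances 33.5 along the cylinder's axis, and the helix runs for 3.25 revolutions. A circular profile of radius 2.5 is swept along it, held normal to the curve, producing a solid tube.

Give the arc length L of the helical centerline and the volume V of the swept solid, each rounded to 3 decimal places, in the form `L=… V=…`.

2πR = 2π·21.5 = 135.088484
per-turn = √(135.088484² + 33.5²) = √(18248.8985 + 1122.25) = √19371.1485 = 139.180274
L = 3.25 × 139.180274 = 452.335889
V = π·2.5² × L = 19.634954 × 452.335889 = 8881.594410

L=452.336 V=8881.594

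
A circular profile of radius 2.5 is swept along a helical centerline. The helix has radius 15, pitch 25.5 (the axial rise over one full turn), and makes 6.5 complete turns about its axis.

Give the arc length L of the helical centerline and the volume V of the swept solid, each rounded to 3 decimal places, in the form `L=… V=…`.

2πR = 2π·15 = 94.247780
per-turn = √(94.247780² + 25.5²) = √(8882.6440 + 650.25) = √9532.8940 = 97.636540
L = 6.5 × 97.636540 = 634.637511
V = π·2.5² × L = 19.634954 × 634.637511 = 12461.078381

L=634.638 V=12461.078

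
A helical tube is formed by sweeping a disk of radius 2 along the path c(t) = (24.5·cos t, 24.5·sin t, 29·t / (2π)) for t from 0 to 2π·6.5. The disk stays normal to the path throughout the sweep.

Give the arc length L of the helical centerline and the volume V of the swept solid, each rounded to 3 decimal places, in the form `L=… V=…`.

2πR = 2π·24.5 = 153.938040
per-turn = √(153.938040² + 29²) = √(23696.9202 + 841) = √24537.9202 = 156.645843
L = 6.5 × 156.645843 = 1018.197980
V = π·2² × L = 12.566371 × 1018.197980 = 12795.053179

L=1018.198 V=12795.053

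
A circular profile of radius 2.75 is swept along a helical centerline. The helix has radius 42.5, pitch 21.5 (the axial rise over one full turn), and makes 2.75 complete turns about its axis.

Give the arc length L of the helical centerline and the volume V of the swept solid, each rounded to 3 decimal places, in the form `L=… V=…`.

L=736.724 V=17503.297

2πR = 2π·42.5 = 267.035376
per-turn = √(267.035376² + 21.5²) = √(71307.8918 + 462.25) = √71770.1418 = 267.899499
L = 2.75 × 267.899499 = 736.723623
V = π·2.75² × L = 23.758294 × 736.723623 = 17503.296769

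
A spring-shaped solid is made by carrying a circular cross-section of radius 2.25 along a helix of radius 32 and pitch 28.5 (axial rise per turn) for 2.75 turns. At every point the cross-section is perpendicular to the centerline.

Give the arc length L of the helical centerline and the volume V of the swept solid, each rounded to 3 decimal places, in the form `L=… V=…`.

L=558.447 V=8881.722

2πR = 2π·32 = 201.061930
per-turn = √(201.061930² + 28.5²) = √(40425.8996 + 812.25) = √41238.1496 = 203.071784
L = 2.75 × 203.071784 = 558.447407
V = π·2.25² × L = 15.904313 × 558.447407 = 8881.722251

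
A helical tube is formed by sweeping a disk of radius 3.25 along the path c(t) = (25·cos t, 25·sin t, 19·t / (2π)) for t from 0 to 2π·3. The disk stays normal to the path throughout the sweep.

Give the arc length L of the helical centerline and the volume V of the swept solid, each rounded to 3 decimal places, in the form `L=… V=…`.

L=474.674 V=15751.131

2πR = 2π·25 = 157.079633
per-turn = √(157.079633² + 19²) = √(24674.0110 + 361) = √25035.0110 = 158.224559
L = 3 × 158.224559 = 474.673676
V = π·3.25² × L = 33.183072 × 474.673676 = 15751.130971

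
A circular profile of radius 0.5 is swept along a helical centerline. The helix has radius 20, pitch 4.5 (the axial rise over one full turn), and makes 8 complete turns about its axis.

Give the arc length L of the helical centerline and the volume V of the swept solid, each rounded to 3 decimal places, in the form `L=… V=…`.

2πR = 2π·20 = 125.663706
per-turn = √(125.663706² + 4.5²) = √(15791.3670 + 20.25) = √15811.6170 = 125.744253
L = 8 × 125.744253 = 1005.954020
V = π·0.5² × L = 0.785398 × 1005.954020 = 790.074440

L=1005.954 V=790.074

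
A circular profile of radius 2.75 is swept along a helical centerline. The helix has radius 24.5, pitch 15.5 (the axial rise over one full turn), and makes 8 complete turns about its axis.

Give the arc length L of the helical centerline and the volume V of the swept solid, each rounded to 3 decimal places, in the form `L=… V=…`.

L=1237.731 V=29406.386

2πR = 2π·24.5 = 153.938040
per-turn = √(153.938040² + 15.5²) = √(23696.9202 + 240.25) = √23937.1702 = 154.716419
L = 8 × 154.716419 = 1237.731348
V = π·2.75² × L = 23.758294 × 1237.731348 = 29406.385815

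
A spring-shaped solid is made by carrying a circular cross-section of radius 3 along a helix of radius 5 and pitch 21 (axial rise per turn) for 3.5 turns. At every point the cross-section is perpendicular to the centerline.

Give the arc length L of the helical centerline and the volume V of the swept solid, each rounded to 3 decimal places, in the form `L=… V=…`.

2πR = 2π·5 = 31.415927
per-turn = √(31.415927² + 21²) = √(986.9604 + 441) = √1427.9604 = 37.788364
L = 3.5 × 37.788364 = 132.259273
V = π·3² × L = 28.274334 × 132.259273 = 3739.542854

L=132.259 V=3739.543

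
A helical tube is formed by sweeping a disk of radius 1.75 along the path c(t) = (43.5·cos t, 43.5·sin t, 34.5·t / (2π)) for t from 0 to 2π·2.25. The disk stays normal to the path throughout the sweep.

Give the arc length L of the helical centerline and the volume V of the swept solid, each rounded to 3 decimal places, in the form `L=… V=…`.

2πR = 2π·43.5 = 273.318561
per-turn = √(273.318561² + 34.5²) = √(74703.0357 + 1190.25) = √75893.2857 = 275.487360
L = 2.25 × 275.487360 = 619.846561
V = π·1.75² × L = 9.621128 × 619.846561 = 5963.622793

L=619.847 V=5963.623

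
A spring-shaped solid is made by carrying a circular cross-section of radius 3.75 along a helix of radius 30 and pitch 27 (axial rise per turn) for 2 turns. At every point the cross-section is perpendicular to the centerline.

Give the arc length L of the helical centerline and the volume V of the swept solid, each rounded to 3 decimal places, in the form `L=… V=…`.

2πR = 2π·30 = 188.495559
per-turn = √(188.495559² + 27²) = √(35530.5758 + 729) = √36259.5758 = 190.419473
L = 2 × 190.419473 = 380.838947
V = π·3.75² × L = 44.178647 × 380.838947 = 16824.949275

L=380.839 V=16824.949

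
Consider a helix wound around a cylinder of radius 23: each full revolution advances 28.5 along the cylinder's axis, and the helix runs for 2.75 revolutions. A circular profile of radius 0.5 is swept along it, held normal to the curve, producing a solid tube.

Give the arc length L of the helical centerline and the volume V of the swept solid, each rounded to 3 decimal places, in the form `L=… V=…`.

L=405.066 V=318.138

2πR = 2π·23 = 144.513262
per-turn = √(144.513262² + 28.5²) = √(20884.0829 + 812.25) = √21696.3329 = 147.296751
L = 2.75 × 147.296751 = 405.066066
V = π·0.5² × L = 0.785398 × 405.066066 = 318.138144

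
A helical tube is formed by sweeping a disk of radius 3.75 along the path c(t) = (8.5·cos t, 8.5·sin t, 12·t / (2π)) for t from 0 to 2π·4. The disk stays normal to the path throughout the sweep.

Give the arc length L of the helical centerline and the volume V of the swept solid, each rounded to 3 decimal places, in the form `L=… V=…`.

2πR = 2π·8.5 = 53.407075
per-turn = √(53.407075² + 12²) = √(2852.3157 + 144) = √2996.3157 = 54.738612
L = 4 × 54.738612 = 218.954449
V = π·3.75² × L = 44.178647 × 218.954449 = 9673.111245

L=218.954 V=9673.111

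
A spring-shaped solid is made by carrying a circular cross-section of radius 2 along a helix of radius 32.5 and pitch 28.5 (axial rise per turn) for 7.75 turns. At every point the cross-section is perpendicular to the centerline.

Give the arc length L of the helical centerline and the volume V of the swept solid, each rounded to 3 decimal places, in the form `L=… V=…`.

L=1597.916 V=20080.009

2πR = 2π·32.5 = 204.203522
per-turn = √(204.203522² + 28.5²) = √(41699.0786 + 812.25) = √42511.3286 = 206.182755
L = 7.75 × 206.182755 = 1597.916354
V = π·2² × L = 12.566371 × 1597.916354 = 20080.009112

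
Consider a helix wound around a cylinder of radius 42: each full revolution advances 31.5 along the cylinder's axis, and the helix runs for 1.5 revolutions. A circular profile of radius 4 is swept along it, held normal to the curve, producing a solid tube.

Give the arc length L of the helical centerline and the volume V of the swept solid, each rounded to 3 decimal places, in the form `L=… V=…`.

2πR = 2π·42 = 263.893783
per-turn = √(263.893783² + 31.5²) = √(69639.9287 + 992.25) = √70632.1787 = 265.767151
L = 1.5 × 265.767151 = 398.650727
V = π·4² × L = 50.265482 × 398.650727 = 20038.371114

L=398.651 V=20038.371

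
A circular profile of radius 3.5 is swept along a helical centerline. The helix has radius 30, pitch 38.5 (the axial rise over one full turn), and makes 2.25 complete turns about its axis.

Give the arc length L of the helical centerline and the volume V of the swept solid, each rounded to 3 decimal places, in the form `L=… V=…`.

L=432.871 V=16658.834

2πR = 2π·30 = 188.495559
per-turn = √(188.495559² + 38.5²) = √(35530.5758 + 1482.25) = √37012.8258 = 192.387177
L = 2.25 × 192.387177 = 432.871148
V = π·3.5² × L = 38.484510 × 432.871148 = 16658.834030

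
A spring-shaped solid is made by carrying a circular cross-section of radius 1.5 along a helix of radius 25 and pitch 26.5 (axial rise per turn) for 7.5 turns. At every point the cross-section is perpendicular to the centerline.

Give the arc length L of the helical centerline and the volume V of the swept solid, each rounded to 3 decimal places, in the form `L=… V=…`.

2πR = 2π·25 = 157.079633
per-turn = √(157.079633² + 26.5²) = √(24674.0110 + 702.25) = √25376.2610 = 159.299281
L = 7.5 × 159.299281 = 1194.744609
V = π·1.5² × L = 7.068583 × 1194.744609 = 8445.151997

L=1194.745 V=8445.152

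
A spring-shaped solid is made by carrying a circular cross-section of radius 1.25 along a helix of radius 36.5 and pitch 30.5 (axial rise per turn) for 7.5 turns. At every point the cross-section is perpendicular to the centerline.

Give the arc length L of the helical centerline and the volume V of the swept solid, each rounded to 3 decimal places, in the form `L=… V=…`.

2πR = 2π·36.5 = 229.336264
per-turn = √(229.336264² + 30.5²) = √(52595.1219 + 930.25) = √53525.3719 = 231.355510
L = 7.5 × 231.355510 = 1735.166323
V = π·1.25² × L = 4.908739 × 1735.166323 = 8517.477768

L=1735.166 V=8517.478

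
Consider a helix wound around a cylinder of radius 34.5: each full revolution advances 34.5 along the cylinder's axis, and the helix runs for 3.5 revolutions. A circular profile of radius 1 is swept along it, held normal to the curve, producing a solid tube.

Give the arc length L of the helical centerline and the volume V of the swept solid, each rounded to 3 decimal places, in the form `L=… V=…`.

L=768.244 V=2413.508

2πR = 2π·34.5 = 216.769893
per-turn = √(216.769893² + 34.5²) = √(46989.1866 + 1190.25) = √48179.4366 = 219.498147
L = 3.5 × 219.498147 = 768.243515
V = π·1² × L = 3.141593 × 768.243515 = 2413.508182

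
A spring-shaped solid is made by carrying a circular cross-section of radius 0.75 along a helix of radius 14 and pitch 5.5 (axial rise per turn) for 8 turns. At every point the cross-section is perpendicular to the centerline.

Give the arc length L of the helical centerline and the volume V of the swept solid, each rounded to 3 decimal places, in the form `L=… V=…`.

L=705.091 V=1245.999

2πR = 2π·14 = 87.964594
per-turn = √(87.964594² + 5.5²) = √(7737.7699 + 30.25) = √7768.0199 = 88.136371
L = 8 × 88.136371 = 705.090966
V = π·0.75² × L = 1.767146 × 705.090966 = 1245.998587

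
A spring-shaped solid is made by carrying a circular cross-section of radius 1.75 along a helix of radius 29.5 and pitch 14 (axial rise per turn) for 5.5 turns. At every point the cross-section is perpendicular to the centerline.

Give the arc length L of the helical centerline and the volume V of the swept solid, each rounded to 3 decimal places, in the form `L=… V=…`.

2πR = 2π·29.5 = 185.353967
per-turn = √(185.353967² + 14²) = √(34356.0929 + 196) = √34552.0929 = 185.881933
L = 5.5 × 185.881933 = 1022.350630
V = π·1.75² × L = 9.621128 × 1022.350630 = 9836.165763

L=1022.351 V=9836.166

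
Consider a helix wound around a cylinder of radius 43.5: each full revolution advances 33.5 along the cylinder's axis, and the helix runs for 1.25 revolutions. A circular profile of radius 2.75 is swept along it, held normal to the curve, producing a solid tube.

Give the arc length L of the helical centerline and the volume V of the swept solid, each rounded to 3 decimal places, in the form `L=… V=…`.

L=344.205 V=8177.721

2πR = 2π·43.5 = 273.318561
per-turn = √(273.318561² + 33.5²) = √(74703.0357 + 1122.25) = √75825.2857 = 275.363915
L = 1.25 × 275.363915 = 344.204894
V = π·2.75² × L = 23.758294 × 344.204894 = 8177.721216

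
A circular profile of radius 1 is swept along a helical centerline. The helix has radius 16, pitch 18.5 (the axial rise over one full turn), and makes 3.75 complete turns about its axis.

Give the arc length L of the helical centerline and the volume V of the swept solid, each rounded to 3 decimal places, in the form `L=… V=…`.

2πR = 2π·16 = 100.530965
per-turn = √(100.530965² + 18.5²) = √(10106.4749 + 342.25) = √10448.7249 = 102.219005
L = 3.75 × 102.219005 = 383.321267
V = π·1² × L = 3.141593 × 383.321267 = 1204.239277

L=383.321 V=1204.239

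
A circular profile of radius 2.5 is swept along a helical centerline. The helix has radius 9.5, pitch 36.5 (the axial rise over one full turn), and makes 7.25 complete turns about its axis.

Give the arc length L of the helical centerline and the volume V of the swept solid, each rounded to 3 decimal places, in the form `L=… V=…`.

2πR = 2π·9.5 = 59.690260
per-turn = √(59.690260² + 36.5²) = √(3562.9272 + 1332.25) = √4895.1772 = 69.965543
L = 7.25 × 69.965543 = 507.250186
V = π·2.5² × L = 19.634954 × 507.250186 = 9959.834108

L=507.250 V=9959.834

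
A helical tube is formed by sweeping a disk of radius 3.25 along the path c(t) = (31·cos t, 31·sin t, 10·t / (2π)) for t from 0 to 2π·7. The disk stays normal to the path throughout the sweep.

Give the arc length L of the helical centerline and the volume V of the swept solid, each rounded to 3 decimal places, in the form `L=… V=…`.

2πR = 2π·31 = 194.778745
per-turn = √(194.778745² + 10²) = √(37938.7593 + 100) = √38038.7593 = 195.035277
L = 7 × 195.035277 = 1365.246940
V = π·3.25² × L = 33.183072 × 1365.246940 = 45303.088051

L=1365.247 V=45303.088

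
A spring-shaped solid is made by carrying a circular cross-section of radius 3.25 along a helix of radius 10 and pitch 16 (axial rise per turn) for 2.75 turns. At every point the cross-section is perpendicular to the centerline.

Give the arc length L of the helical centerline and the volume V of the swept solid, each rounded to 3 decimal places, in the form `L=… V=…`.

2πR = 2π·10 = 62.831853
per-turn = √(62.831853² + 16²) = √(3947.8418 + 256) = √4203.8418 = 64.837040
L = 2.75 × 64.837040 = 178.301860
V = π·3.25² × L = 33.183072 × 178.301860 = 5916.603533

L=178.302 V=5916.604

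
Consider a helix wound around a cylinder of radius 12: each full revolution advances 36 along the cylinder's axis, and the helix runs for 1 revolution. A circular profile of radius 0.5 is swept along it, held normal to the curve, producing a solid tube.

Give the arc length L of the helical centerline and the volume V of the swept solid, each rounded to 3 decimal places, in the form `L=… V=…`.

2πR = 2π·12 = 75.398224
per-turn = √(75.398224² + 36²) = √(5684.8921 + 1296) = √6980.8921 = 83.551733
L = 1 × 83.551733 = 83.551733
V = π·0.5² × L = 0.785398 × 83.551733 = 65.621378

L=83.552 V=65.621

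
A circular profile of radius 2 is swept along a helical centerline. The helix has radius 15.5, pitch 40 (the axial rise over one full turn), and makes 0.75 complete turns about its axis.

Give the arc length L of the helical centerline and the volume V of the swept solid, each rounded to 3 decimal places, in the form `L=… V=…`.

L=78.963 V=992.277

2πR = 2π·15.5 = 97.389372
per-turn = √(97.389372² + 40²) = √(9484.6898 + 1600) = √11084.6898 = 105.283854
L = 0.75 × 105.283854 = 78.962890
V = π·2² × L = 12.566371 × 78.962890 = 992.276943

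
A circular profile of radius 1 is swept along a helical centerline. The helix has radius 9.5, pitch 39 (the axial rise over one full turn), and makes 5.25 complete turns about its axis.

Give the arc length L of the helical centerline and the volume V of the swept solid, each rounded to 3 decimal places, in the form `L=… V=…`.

L=374.334 V=1176.004

2πR = 2π·9.5 = 59.690260
per-turn = √(59.690260² + 39²) = √(3562.9272 + 1521) = √5083.9272 = 71.301663
L = 5.25 × 71.301663 = 374.333732
V = π·1² × L = 3.141593 × 374.333732 = 1176.004103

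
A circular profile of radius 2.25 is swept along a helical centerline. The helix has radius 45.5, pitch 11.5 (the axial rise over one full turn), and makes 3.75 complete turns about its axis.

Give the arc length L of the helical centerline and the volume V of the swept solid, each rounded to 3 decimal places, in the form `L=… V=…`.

L=1072.936 V=17064.302

2πR = 2π·45.5 = 285.884931
per-turn = √(285.884931² + 11.5²) = √(81730.1940 + 132.25) = √81862.4440 = 286.116137
L = 3.75 × 286.116137 = 1072.935515
V = π·2.25² × L = 15.904313 × 1072.935515 = 17064.302055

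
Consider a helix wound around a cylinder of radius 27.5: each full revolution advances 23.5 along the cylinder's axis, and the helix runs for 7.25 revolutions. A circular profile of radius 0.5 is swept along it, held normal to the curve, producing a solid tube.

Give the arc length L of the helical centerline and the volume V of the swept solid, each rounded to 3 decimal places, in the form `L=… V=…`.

L=1264.243 V=992.934

2πR = 2π·27.5 = 172.787596
per-turn = √(172.787596² + 23.5²) = √(29855.5533 + 552.25) = √30407.8033 = 174.378334
L = 7.25 × 174.378334 = 1264.242920
V = π·0.5² × L = 0.785398 × 1264.242920 = 992.934068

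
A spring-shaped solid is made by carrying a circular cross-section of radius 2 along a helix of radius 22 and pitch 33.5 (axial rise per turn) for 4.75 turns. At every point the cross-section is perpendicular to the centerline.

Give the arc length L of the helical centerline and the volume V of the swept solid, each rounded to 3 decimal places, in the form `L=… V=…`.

L=675.600 V=8489.836

2πR = 2π·22 = 138.230077
per-turn = √(138.230077² + 33.5²) = √(19107.5541 + 1122.25) = √20229.8041 = 142.231516
L = 4.75 × 142.231516 = 675.599701
V = π·2² × L = 12.566371 × 675.599701 = 8489.836225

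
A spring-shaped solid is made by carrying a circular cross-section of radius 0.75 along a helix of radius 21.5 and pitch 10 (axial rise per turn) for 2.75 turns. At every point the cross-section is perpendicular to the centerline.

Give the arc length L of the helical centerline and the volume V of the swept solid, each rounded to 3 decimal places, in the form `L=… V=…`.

L=372.510 V=658.279

2πR = 2π·21.5 = 135.088484
per-turn = √(135.088484² + 10²) = √(18248.8985 + 100) = √18348.8985 = 135.458106
L = 2.75 × 135.458106 = 372.509792
V = π·0.75² × L = 1.767146 × 372.509792 = 658.279140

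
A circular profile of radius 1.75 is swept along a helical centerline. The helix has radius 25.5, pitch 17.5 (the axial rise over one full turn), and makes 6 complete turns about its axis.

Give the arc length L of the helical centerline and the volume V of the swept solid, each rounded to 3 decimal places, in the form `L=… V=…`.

L=967.045 V=9304.059

2πR = 2π·25.5 = 160.221225
per-turn = √(160.221225² + 17.5²) = √(25670.8410 + 306.25) = √25977.0910 = 161.174102
L = 6 × 161.174102 = 967.044610
V = π·1.75² × L = 9.621128 × 967.044610 = 9304.059492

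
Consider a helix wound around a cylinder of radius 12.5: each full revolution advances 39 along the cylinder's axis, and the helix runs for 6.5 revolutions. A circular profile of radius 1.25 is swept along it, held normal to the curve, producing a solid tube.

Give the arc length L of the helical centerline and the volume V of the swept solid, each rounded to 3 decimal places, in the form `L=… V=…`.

L=569.984 V=2797.901

2πR = 2π·12.5 = 78.539816
per-turn = √(78.539816² + 39²) = √(6168.5028 + 1521) = √7689.5028 = 87.689810
L = 6.5 × 87.689810 = 569.983764
V = π·1.25² × L = 4.908739 × 569.983764 = 2797.901259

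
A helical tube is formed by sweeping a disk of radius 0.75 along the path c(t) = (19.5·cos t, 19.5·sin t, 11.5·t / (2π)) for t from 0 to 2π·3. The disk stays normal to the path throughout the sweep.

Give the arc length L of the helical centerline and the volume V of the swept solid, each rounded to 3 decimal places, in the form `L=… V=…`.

2πR = 2π·19.5 = 122.522113
per-turn = √(122.522113² + 11.5²) = √(15011.6683 + 132.25) = √15143.9183 = 123.060629
L = 3 × 123.060629 = 369.181886
V = π·0.75² × L = 1.767146 × 369.181886 = 652.398244

L=369.182 V=652.398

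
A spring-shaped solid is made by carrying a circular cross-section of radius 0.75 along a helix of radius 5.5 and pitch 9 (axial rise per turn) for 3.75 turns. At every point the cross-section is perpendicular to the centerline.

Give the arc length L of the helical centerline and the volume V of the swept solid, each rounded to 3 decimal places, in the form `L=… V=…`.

L=133.913 V=236.645

2πR = 2π·5.5 = 34.557519
per-turn = √(34.557519² + 9²) = √(1194.2221 + 81) = √1275.2221 = 35.710252
L = 3.75 × 35.710252 = 133.913447
V = π·0.75² × L = 1.767146 × 133.913447 = 236.644594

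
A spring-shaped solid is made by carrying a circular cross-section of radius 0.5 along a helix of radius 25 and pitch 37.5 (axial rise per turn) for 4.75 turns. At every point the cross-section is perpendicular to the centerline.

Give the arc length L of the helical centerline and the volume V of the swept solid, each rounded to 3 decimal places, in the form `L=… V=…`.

2πR = 2π·25 = 157.079633
per-turn = √(157.079633² + 37.5²) = √(24674.0110 + 1406.25) = √26080.2610 = 161.493842
L = 4.75 × 161.493842 = 767.095749
V = π·0.5² × L = 0.785398 × 767.095749 = 602.475593

L=767.096 V=602.476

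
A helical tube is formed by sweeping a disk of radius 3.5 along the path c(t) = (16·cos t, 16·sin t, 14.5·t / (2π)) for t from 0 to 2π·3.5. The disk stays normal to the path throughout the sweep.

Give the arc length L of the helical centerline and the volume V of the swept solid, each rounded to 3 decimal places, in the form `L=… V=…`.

L=355.499 V=13681.223

2πR = 2π·16 = 100.530965
per-turn = √(100.530965² + 14.5²) = √(10106.4749 + 210.25) = √10316.7249 = 101.571280
L = 3.5 × 101.571280 = 355.499480
V = π·3.5² × L = 38.484510 × 355.499480 = 13681.223286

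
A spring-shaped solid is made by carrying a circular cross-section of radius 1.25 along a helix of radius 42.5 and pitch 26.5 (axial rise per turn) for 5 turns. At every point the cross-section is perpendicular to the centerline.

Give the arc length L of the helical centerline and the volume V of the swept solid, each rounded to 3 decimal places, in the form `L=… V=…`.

2πR = 2π·42.5 = 267.035376
per-turn = √(267.035376² + 26.5²) = √(71307.8918 + 702.25) = √72010.1418 = 268.347055
L = 5 × 268.347055 = 1341.735274
V = π·1.25² × L = 4.908739 × 1341.735274 = 6586.227624

L=1341.735 V=6586.228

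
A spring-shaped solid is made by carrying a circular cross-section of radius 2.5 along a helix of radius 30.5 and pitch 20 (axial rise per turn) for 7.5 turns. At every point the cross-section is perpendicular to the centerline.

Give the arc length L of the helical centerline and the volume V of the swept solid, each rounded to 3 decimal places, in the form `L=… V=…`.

2πR = 2π·30.5 = 191.637152
per-turn = √(191.637152² + 20²) = √(36724.7980 + 400) = √37124.7980 = 192.677964
L = 7.5 × 192.677964 = 1445.084733
V = π·2.5² × L = 19.634954 × 1445.084733 = 28374.172386

L=1445.085 V=28374.172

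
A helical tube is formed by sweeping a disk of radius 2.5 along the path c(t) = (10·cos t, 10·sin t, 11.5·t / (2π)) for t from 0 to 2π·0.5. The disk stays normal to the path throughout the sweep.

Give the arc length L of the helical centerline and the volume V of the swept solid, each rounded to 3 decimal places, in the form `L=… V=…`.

2πR = 2π·10 = 62.831853
per-turn = √(62.831853² + 11.5²) = √(3947.8418 + 132.25) = √4080.0918 = 63.875596
L = 0.5 × 63.875596 = 31.937798
V = π·2.5² × L = 19.634954 × 31.937798 = 627.097197

L=31.938 V=627.097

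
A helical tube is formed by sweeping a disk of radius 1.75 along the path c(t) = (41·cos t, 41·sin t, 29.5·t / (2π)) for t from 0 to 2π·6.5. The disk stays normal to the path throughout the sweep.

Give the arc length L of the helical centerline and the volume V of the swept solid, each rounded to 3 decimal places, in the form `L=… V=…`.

2πR = 2π·41 = 257.610598
per-turn = √(257.610598² + 29.5²) = √(66363.2200 + 870.25) = √67233.4700 = 259.294177
L = 6.5 × 259.294177 = 1685.412148
V = π·1.75² × L = 9.621128 × 1685.412148 = 16215.565165

L=1685.412 V=16215.565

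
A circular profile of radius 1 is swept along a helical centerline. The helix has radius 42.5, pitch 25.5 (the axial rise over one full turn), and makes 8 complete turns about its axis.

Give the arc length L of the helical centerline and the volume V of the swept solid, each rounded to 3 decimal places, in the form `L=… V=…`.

2πR = 2π·42.5 = 267.035376
per-turn = √(267.035376² + 25.5²) = √(71307.8918 + 650.25) = √71958.1418 = 268.250148
L = 8 × 268.250148 = 2146.001182
V = π·1² × L = 3.141593 × 2146.001182 = 6741.861549

L=2146.001 V=6741.862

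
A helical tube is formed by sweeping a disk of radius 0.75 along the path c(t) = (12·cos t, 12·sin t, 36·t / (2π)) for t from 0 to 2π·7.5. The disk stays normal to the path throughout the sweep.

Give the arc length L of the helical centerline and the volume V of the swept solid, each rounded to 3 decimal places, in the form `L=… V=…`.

L=626.638 V=1107.361

2πR = 2π·12 = 75.398224
per-turn = √(75.398224² + 36²) = √(5684.8921 + 1296) = √6980.8921 = 83.551733
L = 7.5 × 83.551733 = 626.638000
V = π·0.75² × L = 1.767146 × 626.638000 = 1107.360752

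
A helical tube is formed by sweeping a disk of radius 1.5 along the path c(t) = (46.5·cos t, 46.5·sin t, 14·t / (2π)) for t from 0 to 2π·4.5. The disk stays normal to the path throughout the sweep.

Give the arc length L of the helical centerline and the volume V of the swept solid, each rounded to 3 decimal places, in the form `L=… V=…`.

2πR = 2π·46.5 = 292.168117
per-turn = √(292.168117² + 14²) = √(85362.2085 + 196) = √85558.2085 = 292.503348
L = 4.5 × 292.503348 = 1316.265065
V = π·1.5² × L = 7.068583 × 1316.265065 = 9304.129482

L=1316.265 V=9304.129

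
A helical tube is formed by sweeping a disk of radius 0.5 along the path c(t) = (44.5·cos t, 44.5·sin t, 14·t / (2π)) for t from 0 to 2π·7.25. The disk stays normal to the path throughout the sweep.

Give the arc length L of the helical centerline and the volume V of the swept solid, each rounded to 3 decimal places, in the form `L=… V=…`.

2πR = 2π·44.5 = 279.601746
per-turn = √(279.601746² + 14²) = √(78177.1365 + 196) = √78373.1365 = 279.952025
L = 7.25 × 279.952025 = 2029.652183
V = π·0.5² × L = 0.785398 × 2029.652183 = 1594.085097

L=2029.652 V=1594.085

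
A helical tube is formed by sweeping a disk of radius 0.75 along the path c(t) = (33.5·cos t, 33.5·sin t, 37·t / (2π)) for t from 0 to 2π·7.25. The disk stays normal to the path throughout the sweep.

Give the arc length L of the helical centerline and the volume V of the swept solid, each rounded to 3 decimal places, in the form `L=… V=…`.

2πR = 2π·33.5 = 210.486708
per-turn = √(210.486708² + 37²) = √(44304.6542 + 1369) = √45673.6542 = 213.713954
L = 7.25 × 213.713954 = 1549.426167
V = π·0.75² × L = 1.767146 × 1549.426167 = 2738.062048

L=1549.426 V=2738.062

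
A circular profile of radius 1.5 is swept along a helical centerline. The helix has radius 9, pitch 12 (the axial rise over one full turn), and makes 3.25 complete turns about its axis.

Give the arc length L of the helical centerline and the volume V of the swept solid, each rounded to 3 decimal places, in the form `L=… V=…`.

L=187.876 V=1328.015

2πR = 2π·9 = 56.548668
per-turn = √(56.548668² + 12²) = √(3197.7518 + 144) = √3341.7518 = 57.807887
L = 3.25 × 57.807887 = 187.875633
V = π·1.5² × L = 7.068583 × 187.875633 = 1328.014597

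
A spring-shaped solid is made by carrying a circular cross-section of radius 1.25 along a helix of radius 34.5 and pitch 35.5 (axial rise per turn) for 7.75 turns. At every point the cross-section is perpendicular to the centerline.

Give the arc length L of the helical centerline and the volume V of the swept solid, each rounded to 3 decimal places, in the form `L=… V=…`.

2πR = 2π·34.5 = 216.769893
per-turn = √(216.769893² + 35.5²) = √(46989.1866 + 1260.25) = √48249.4366 = 219.657544
L = 7.75 × 219.657544 = 1702.345965
V = π·1.25² × L = 4.908739 × 1702.345965 = 8356.371213

L=1702.346 V=8356.371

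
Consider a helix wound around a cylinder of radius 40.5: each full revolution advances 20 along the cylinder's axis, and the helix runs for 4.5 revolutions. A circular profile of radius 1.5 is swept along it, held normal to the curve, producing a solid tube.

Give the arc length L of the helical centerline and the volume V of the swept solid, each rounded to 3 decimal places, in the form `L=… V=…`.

L=1148.642 V=8119.271

2πR = 2π·40.5 = 254.469005
per-turn = √(254.469005² + 20²) = √(64754.4745 + 400) = √65154.4745 = 255.253745
L = 4.5 × 255.253745 = 1148.641854
V = π·1.5² × L = 7.068583 × 1148.641854 = 8119.270821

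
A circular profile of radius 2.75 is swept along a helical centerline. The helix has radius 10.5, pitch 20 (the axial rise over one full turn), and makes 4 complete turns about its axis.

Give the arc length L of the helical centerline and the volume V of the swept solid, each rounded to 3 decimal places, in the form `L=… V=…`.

L=275.753 V=6551.430

2πR = 2π·10.5 = 65.973446
per-turn = √(65.973446² + 20²) = √(4352.4955 + 400) = √4752.4955 = 68.938346
L = 4 × 68.938346 = 275.753384
V = π·2.75² × L = 23.758294 × 275.753384 = 6551.430085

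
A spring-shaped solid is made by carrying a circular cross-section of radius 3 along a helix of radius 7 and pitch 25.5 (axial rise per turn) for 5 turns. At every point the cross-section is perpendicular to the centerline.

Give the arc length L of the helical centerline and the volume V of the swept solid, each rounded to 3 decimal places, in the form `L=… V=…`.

2πR = 2π·7 = 43.982297
per-turn = √(43.982297² + 25.5²) = √(1934.4425 + 650.25) = √2584.6925 = 50.839871
L = 5 × 50.839871 = 254.199354
V = π·3² × L = 28.274334 × 254.199354 = 7187.317407

L=254.199 V=7187.317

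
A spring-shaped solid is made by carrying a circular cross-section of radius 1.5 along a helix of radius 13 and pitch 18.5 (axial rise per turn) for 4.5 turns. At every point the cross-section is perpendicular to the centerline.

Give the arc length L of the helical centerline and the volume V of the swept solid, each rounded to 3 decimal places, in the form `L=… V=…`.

L=376.876 V=2663.980

2πR = 2π·13 = 81.681409
per-turn = √(81.681409² + 18.5²) = √(6671.8526 + 342.25) = √7014.1026 = 83.750239
L = 4.5 × 83.750239 = 376.876077
V = π·1.5² × L = 7.068583 × 376.876077 = 2663.980006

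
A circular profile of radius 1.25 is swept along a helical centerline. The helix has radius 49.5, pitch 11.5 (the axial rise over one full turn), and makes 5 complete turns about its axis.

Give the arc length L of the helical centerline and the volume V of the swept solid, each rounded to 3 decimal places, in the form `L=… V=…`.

L=1556.151 V=7638.739

2πR = 2π·49.5 = 311.017673
per-turn = √(311.017673² + 11.5²) = √(96731.9927 + 132.25) = √96864.2427 = 311.230209
L = 5 × 311.230209 = 1556.151043
V = π·1.25² × L = 4.908739 × 1556.151043 = 7638.738569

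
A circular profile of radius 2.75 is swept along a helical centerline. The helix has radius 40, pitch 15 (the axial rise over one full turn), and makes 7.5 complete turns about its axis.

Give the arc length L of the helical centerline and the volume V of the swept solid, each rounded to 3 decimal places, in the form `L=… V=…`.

2πR = 2π·40 = 251.327412
per-turn = √(251.327412² + 15²) = √(63165.4682 + 225) = √63390.4682 = 251.774638
L = 7.5 × 251.774638 = 1888.309782
V = π·2.75² × L = 23.758294 × 1888.309782 = 44863.019810

L=1888.310 V=44863.020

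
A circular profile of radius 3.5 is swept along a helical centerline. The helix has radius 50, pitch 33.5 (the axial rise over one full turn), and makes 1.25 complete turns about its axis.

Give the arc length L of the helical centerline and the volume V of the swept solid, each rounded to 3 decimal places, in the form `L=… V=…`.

L=394.925 V=15198.511

2πR = 2π·50 = 314.159265
per-turn = √(314.159265² + 33.5²) = √(98696.0440 + 1122.25) = √99818.2940 = 315.940333
L = 1.25 × 315.940333 = 394.925416
V = π·3.5² × L = 38.484510 × 394.925416 = 15198.511133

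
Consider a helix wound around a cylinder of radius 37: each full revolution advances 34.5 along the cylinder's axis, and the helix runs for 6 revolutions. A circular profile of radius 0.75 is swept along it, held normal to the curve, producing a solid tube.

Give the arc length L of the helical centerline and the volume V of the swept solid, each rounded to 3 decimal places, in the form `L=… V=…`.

2πR = 2π·37 = 232.477856
per-turn = √(232.477856² + 34.5²) = √(54045.9537 + 1190.25) = √55236.2037 = 235.023836
L = 6 × 235.023836 = 1410.143019
V = π·0.75² × L = 1.767146 × 1410.143019 = 2491.928408

L=1410.143 V=2491.928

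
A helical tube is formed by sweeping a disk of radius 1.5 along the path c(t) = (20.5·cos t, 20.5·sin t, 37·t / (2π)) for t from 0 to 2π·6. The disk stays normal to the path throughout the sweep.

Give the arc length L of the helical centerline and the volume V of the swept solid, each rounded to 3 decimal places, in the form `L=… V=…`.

2πR = 2π·20.5 = 128.805299
per-turn = √(128.805299² + 37²) = √(16590.8050 + 1369) = √17959.8050 = 134.014197
L = 6 × 134.014197 = 804.085182
V = π·1.5² × L = 7.068583 × 804.085182 = 5683.743227

L=804.085 V=5683.743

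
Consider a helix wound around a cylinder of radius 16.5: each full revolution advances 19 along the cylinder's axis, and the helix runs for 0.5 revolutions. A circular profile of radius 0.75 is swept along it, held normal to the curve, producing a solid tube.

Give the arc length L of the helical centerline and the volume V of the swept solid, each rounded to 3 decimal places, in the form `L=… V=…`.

L=52.700 V=93.128

2πR = 2π·16.5 = 103.672558
per-turn = √(103.672558² + 19²) = √(10747.9992 + 361) = √11108.9992 = 105.399237
L = 0.5 × 105.399237 = 52.699619
V = π·0.75² × L = 1.767146 × 52.699619 = 93.127913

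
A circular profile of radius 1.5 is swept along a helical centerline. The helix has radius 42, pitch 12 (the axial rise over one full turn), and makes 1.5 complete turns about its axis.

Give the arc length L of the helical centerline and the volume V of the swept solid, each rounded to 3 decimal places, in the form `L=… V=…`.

L=396.250 V=2800.924

2πR = 2π·42 = 263.893783
per-turn = √(263.893783² + 12²) = √(69639.9287 + 144) = √69783.9287 = 264.166479
L = 1.5 × 264.166479 = 396.249719
V = π·1.5² × L = 7.068583 × 396.249719 = 2800.924211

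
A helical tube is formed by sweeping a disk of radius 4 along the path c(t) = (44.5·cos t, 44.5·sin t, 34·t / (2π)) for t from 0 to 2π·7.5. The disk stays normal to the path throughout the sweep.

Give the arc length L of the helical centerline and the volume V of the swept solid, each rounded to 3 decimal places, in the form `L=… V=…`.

2πR = 2π·44.5 = 279.601746
per-turn = √(279.601746² + 34²) = √(78177.1365 + 1156) = √79333.1365 = 281.661386
L = 7.5 × 281.661386 = 2112.460396
V = π·4² × L = 50.265482 × 2112.460396 = 106183.840992

L=2112.460 V=106183.841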